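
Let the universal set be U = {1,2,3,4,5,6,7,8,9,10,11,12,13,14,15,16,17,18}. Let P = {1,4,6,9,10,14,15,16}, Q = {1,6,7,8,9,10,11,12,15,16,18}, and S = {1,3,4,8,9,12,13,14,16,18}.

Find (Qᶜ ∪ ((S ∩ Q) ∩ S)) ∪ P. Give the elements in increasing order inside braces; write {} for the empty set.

Qᶜ = {2,3,4,5,13,14,17}
S ∩ Q = {1,8,9,12,16,18}
(S ∩ Q) ∩ S = {1,8,9,12,16,18}
Qᶜ ∪ ((S ∩ Q) ∩ S) = {1,2,3,4,5,8,9,12,13,14,16,17,18}
(Qᶜ ∪ ((S ∩ Q) ∩ S)) ∪ P = {1,2,3,4,5,6,8,9,10,12,13,14,15,16,17,18}

{1,2,3,4,5,6,8,9,10,12,13,14,15,16,17,18}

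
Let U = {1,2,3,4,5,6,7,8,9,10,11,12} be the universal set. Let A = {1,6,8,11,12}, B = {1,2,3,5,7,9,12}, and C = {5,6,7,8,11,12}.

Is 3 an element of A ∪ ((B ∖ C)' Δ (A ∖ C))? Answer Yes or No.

No

3 ∈ B and 3 ∉ C, so 3 ∈ B ∖ C
3 ∉ (B ∖ C)' since 3 ∈ (B ∖ C)
3 ∉ A and 3 ∉ C, so 3 ∉ A ∖ C
3 ∉ (B ∖ C)' and 3 ∉ (A ∖ C), so 3 ∉ (B ∖ C)' Δ (A ∖ C)
3 ∉ A and 3 ∉ ((B ∖ C)' Δ (A ∖ C)), so 3 ∉ A ∪ ((B ∖ C)' Δ (A ∖ C))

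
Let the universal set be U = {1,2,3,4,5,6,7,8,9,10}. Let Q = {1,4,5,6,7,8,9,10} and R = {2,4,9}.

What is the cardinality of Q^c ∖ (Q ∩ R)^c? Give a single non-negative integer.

0

Q^c = {2,3}
Q ∩ R = {4,9}
(Q ∩ R)^c = {1,2,3,5,6,7,8,10}
Q^c ∖ (Q ∩ R)^c = {}
|Q^c ∖ (Q ∩ R)^c| = 0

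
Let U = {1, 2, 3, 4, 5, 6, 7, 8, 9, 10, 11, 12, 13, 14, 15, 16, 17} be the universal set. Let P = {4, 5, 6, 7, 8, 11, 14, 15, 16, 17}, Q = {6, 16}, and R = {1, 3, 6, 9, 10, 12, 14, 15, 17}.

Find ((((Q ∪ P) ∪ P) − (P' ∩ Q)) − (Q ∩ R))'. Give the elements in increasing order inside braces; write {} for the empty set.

{1, 2, 3, 6, 9, 10, 12, 13}

Q ∪ P = {4, 5, 6, 7, 8, 11, 14, 15, 16, 17}
(Q ∪ P) ∪ P = {4, 5, 6, 7, 8, 11, 14, 15, 16, 17}
P' = {1, 2, 3, 9, 10, 12, 13}
P' ∩ Q = {}
((Q ∪ P) ∪ P) − (P' ∩ Q) = {4, 5, 6, 7, 8, 11, 14, 15, 16, 17}
Q ∩ R = {6}
(((Q ∪ P) ∪ P) − (P' ∩ Q)) − (Q ∩ R) = {4, 5, 7, 8, 11, 14, 15, 16, 17}
((((Q ∪ P) ∪ P) − (P' ∩ Q)) − (Q ∩ R))' = {1, 2, 3, 6, 9, 10, 12, 13}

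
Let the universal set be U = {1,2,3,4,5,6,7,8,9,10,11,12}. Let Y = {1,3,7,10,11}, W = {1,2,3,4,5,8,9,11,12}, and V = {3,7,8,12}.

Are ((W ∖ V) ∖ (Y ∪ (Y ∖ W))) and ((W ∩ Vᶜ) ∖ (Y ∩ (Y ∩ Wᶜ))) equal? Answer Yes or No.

No

W ∖ V = {1,2,4,5,9,11}
Y ∖ W = {7,10}
Y ∪ (Y ∖ W) = {1,3,7,10,11}
(W ∖ V) ∖ (Y ∪ (Y ∖ W)) = {2,4,5,9}
Vᶜ = {1,2,4,5,6,9,10,11}
W ∩ Vᶜ = {1,2,4,5,9,11}
Wᶜ = {6,7,10}
Y ∩ Wᶜ = {7,10}
Y ∩ (Y ∩ Wᶜ) = {7,10}
(W ∩ Vᶜ) ∖ (Y ∩ (Y ∩ Wᶜ)) = {1,2,4,5,9,11}
1 ∈ (W ∩ Vᶜ) ∖ (Y ∩ (Y ∩ Wᶜ)) but 1 ∉ (W ∖ V) ∖ (Y ∪ (Y ∖ W)), so they differ.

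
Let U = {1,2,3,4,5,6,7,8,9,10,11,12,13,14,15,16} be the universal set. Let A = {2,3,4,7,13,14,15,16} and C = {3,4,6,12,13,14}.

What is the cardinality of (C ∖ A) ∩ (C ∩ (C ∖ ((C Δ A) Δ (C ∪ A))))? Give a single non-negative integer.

C ∖ A = {6,12}
C Δ A = {2,6,7,12,15,16}
C ∪ A = {2,3,4,6,7,12,13,14,15,16}
(C Δ A) Δ (C ∪ A) = {3,4,13,14}
C ∖ ((C Δ A) Δ (C ∪ A)) = {6,12}
C ∩ (C ∖ ((C Δ A) Δ (C ∪ A))) = {6,12}
(C ∖ A) ∩ (C ∩ (C ∖ ((C Δ A) Δ (C ∪ A)))) = {6,12}
|(C ∖ A) ∩ (C ∩ (C ∖ ((C Δ A) Δ (C ∪ A))))| = 2

2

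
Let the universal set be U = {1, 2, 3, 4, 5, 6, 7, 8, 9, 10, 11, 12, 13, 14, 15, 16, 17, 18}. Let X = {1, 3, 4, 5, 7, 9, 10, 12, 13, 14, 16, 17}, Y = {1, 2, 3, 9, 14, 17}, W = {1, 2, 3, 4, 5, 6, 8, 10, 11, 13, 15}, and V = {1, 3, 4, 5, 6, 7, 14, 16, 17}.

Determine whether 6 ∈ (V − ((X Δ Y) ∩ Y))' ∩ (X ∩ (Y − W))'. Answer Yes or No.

No

6 ∉ X and 6 ∉ Y, so 6 ∉ X Δ Y
6 ∉ (X Δ Y) and 6 ∉ Y, so 6 ∉ (X Δ Y) ∩ Y
6 ∈ V and 6 ∉ ((X Δ Y) ∩ Y), so 6 ∈ V − ((X Δ Y) ∩ Y)
6 ∉ (V − ((X Δ Y) ∩ Y))' since 6 ∈ (V − ((X Δ Y) ∩ Y))
6 ∉ Y and 6 ∈ W, so 6 ∉ Y − W
6 ∉ X and 6 ∉ (Y − W), so 6 ∉ X ∩ (Y − W)
6 ∈ (X ∩ (Y − W))' since 6 ∉ (X ∩ (Y − W))
6 ∉ (V − ((X Δ Y) ∩ Y))' and 6 ∈ (X ∩ (Y − W))', so 6 ∉ (V − ((X Δ Y) ∩ Y))' ∩ (X ∩ (Y − W))'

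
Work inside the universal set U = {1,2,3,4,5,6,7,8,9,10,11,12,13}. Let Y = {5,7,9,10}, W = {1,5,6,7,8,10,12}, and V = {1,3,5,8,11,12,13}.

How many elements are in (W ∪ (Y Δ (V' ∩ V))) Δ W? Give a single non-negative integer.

V' = {2,4,6,7,9,10}
V' ∩ V = {}
Y Δ (V' ∩ V) = {5,7,9,10}
W ∪ (Y Δ (V' ∩ V)) = {1,5,6,7,8,9,10,12}
(W ∪ (Y Δ (V' ∩ V))) Δ W = {9}
|(W ∪ (Y Δ (V' ∩ V))) Δ W| = 1

1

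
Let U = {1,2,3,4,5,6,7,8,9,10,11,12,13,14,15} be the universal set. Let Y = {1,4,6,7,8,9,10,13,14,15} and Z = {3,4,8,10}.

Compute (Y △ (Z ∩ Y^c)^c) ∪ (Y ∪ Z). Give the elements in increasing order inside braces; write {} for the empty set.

{1,2,3,4,5,6,7,8,9,10,11,12,13,14,15}

Y^c = {2,3,5,11,12}
Z ∩ Y^c = {3}
(Z ∩ Y^c)^c = {1,2,4,5,6,7,8,9,10,11,12,13,14,15}
Y △ (Z ∩ Y^c)^c = {2,5,11,12}
Y ∪ Z = {1,3,4,6,7,8,9,10,13,14,15}
(Y △ (Z ∩ Y^c)^c) ∪ (Y ∪ Z) = {1,2,3,4,5,6,7,8,9,10,11,12,13,14,15}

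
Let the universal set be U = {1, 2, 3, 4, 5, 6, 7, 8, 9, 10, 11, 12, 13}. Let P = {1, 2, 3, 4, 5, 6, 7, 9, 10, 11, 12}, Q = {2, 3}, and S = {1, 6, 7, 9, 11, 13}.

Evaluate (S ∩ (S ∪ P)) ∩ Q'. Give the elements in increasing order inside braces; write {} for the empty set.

S ∪ P = {1, 2, 3, 4, 5, 6, 7, 9, 10, 11, 12, 13}
S ∩ (S ∪ P) = {1, 6, 7, 9, 11, 13}
Q' = {1, 4, 5, 6, 7, 8, 9, 10, 11, 12, 13}
(S ∩ (S ∪ P)) ∩ Q' = {1, 6, 7, 9, 11, 13}

{1, 6, 7, 9, 11, 13}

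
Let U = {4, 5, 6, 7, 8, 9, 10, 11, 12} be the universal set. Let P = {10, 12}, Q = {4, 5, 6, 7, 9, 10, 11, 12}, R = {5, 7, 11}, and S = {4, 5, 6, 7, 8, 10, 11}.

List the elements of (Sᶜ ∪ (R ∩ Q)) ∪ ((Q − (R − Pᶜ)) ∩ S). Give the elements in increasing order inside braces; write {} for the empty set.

Sᶜ = {9, 12}
R ∩ Q = {5, 7, 11}
Sᶜ ∪ (R ∩ Q) = {5, 7, 9, 11, 12}
Pᶜ = {4, 5, 6, 7, 8, 9, 11}
R − Pᶜ = {}
Q − (R − Pᶜ) = {4, 5, 6, 7, 9, 10, 11, 12}
(Q − (R − Pᶜ)) ∩ S = {4, 5, 6, 7, 10, 11}
(Sᶜ ∪ (R ∩ Q)) ∪ ((Q − (R − Pᶜ)) ∩ S) = {4, 5, 6, 7, 9, 10, 11, 12}

{4, 5, 6, 7, 9, 10, 11, 12}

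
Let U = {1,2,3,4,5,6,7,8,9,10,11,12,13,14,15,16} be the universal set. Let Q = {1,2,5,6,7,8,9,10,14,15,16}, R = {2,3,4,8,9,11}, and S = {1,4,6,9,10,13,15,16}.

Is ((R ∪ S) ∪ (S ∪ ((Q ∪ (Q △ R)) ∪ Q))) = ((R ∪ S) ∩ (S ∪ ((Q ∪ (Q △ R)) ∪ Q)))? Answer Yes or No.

No

R ∪ S = {1,2,3,4,6,8,9,10,11,13,15,16}
Q △ R = {1,3,4,5,6,7,10,11,14,15,16}
Q ∪ (Q △ R) = {1,2,3,4,5,6,7,8,9,10,11,14,15,16}
(Q ∪ (Q △ R)) ∪ Q = {1,2,3,4,5,6,7,8,9,10,11,14,15,16}
S ∪ ((Q ∪ (Q △ R)) ∪ Q) = {1,2,3,4,5,6,7,8,9,10,11,13,14,15,16}
(R ∪ S) ∪ (S ∪ ((Q ∪ (Q △ R)) ∪ Q)) = {1,2,3,4,5,6,7,8,9,10,11,13,14,15,16}
(R ∪ S) ∩ (S ∪ ((Q ∪ (Q △ R)) ∪ Q)) = {1,2,3,4,6,8,9,10,11,13,15,16}
5 ∈ (R ∪ S) ∪ (S ∪ ((Q ∪ (Q △ R)) ∪ Q)) but 5 ∉ (R ∪ S) ∩ (S ∪ ((Q ∪ (Q △ R)) ∪ Q)), so they differ.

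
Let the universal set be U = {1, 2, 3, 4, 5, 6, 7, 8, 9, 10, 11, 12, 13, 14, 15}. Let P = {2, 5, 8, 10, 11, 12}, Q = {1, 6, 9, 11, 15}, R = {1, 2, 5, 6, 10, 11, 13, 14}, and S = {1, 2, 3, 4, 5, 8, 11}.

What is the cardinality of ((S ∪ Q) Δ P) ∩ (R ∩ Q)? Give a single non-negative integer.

S ∪ Q = {1, 2, 3, 4, 5, 6, 8, 9, 11, 15}
(S ∪ Q) Δ P = {1, 3, 4, 6, 9, 10, 12, 15}
R ∩ Q = {1, 6, 11}
((S ∪ Q) Δ P) ∩ (R ∩ Q) = {1, 6}
|((S ∪ Q) Δ P) ∩ (R ∩ Q)| = 2

2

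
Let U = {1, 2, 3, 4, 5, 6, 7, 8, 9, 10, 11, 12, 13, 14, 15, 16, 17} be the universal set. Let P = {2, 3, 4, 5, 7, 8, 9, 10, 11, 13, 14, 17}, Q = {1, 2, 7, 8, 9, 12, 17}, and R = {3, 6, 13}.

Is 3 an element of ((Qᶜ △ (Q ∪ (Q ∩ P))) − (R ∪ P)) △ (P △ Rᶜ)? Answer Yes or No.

3 ∉ Q, so 3 ∈ Qᶜ
3 ∉ Q and 3 ∈ P, so 3 ∉ Q ∩ P
3 ∉ Q and 3 ∉ (Q ∩ P), so 3 ∉ Q ∪ (Q ∩ P)
3 ∈ Qᶜ and 3 ∉ (Q ∪ (Q ∩ P)), so 3 ∈ Qᶜ △ (Q ∪ (Q ∩ P))
3 ∈ R and 3 ∈ P, so 3 ∈ R ∪ P
3 ∈ (Qᶜ △ (Q ∪ (Q ∩ P))) and 3 ∈ (R ∪ P), so 3 ∉ (Qᶜ △ (Q ∪ (Q ∩ P))) − (R ∪ P)
3 ∈ R, so 3 ∉ Rᶜ
3 ∈ P and 3 ∉ Rᶜ, so 3 ∈ P △ Rᶜ
3 ∉ ((Qᶜ △ (Q ∪ (Q ∩ P))) − (R ∪ P)) and 3 ∈ (P △ Rᶜ), so 3 ∈ ((Qᶜ △ (Q ∪ (Q ∩ P))) − (R ∪ P)) △ (P △ Rᶜ)

Yes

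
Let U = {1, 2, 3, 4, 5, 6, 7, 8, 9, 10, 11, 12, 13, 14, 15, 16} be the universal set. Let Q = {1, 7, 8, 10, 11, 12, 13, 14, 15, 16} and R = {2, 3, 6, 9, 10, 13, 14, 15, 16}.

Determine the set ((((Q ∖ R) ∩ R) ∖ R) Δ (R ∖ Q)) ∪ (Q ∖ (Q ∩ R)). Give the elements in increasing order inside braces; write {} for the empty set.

{1, 2, 3, 6, 7, 8, 9, 11, 12}

Q ∖ R = {1, 7, 8, 11, 12}
(Q ∖ R) ∩ R = {}
((Q ∖ R) ∩ R) ∖ R = {}
R ∖ Q = {2, 3, 6, 9}
(((Q ∖ R) ∩ R) ∖ R) Δ (R ∖ Q) = {2, 3, 6, 9}
Q ∩ R = {10, 13, 14, 15, 16}
Q ∖ (Q ∩ R) = {1, 7, 8, 11, 12}
((((Q ∖ R) ∩ R) ∖ R) Δ (R ∖ Q)) ∪ (Q ∖ (Q ∩ R)) = {1, 2, 3, 6, 7, 8, 9, 11, 12}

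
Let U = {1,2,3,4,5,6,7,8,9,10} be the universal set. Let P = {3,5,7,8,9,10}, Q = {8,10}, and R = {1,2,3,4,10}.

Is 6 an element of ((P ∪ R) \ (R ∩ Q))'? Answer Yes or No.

Yes

6 ∉ P and 6 ∉ R, so 6 ∉ P ∪ R
6 ∉ R and 6 ∉ Q, so 6 ∉ R ∩ Q
6 ∉ (P ∪ R) and 6 ∉ (R ∩ Q), so 6 ∉ (P ∪ R) \ (R ∩ Q)
6 ∈ ((P ∪ R) \ (R ∩ Q))' since 6 ∉ ((P ∪ R) \ (R ∩ Q))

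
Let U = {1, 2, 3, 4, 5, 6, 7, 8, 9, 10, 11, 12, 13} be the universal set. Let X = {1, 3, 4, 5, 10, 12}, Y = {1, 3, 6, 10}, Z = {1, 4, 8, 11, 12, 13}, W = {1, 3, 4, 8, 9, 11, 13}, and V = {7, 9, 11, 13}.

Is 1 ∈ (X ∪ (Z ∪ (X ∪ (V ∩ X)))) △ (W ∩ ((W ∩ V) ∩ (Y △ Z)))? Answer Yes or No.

1 ∉ V and 1 ∈ X, so 1 ∉ V ∩ X
1 ∈ X and 1 ∉ (V ∩ X), so 1 ∈ X ∪ (V ∩ X)
1 ∈ Z and 1 ∈ (X ∪ (V ∩ X)), so 1 ∈ Z ∪ (X ∪ (V ∩ X))
1 ∈ X and 1 ∈ (Z ∪ (X ∪ (V ∩ X))), so 1 ∈ X ∪ (Z ∪ (X ∪ (V ∩ X)))
1 ∈ W and 1 ∉ V, so 1 ∉ W ∩ V
1 ∈ Y and 1 ∈ Z, so 1 ∉ Y △ Z
1 ∉ (W ∩ V) and 1 ∉ (Y △ Z), so 1 ∉ (W ∩ V) ∩ (Y △ Z)
1 ∈ W and 1 ∉ ((W ∩ V) ∩ (Y △ Z)), so 1 ∉ W ∩ ((W ∩ V) ∩ (Y △ Z))
1 ∈ (X ∪ (Z ∪ (X ∪ (V ∩ X)))) and 1 ∉ (W ∩ ((W ∩ V) ∩ (Y △ Z))), so 1 ∈ (X ∪ (Z ∪ (X ∪ (V ∩ X)))) △ (W ∩ ((W ∩ V) ∩ (Y △ Z)))

Yes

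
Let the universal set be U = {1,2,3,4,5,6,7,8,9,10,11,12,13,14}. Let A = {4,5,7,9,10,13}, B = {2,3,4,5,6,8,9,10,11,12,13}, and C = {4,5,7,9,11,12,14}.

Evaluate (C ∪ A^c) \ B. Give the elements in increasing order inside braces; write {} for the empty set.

{1,7,14}

A^c = {1,2,3,6,8,11,12,14}
C ∪ A^c = {1,2,3,4,5,6,7,8,9,11,12,14}
(C ∪ A^c) \ B = {1,7,14}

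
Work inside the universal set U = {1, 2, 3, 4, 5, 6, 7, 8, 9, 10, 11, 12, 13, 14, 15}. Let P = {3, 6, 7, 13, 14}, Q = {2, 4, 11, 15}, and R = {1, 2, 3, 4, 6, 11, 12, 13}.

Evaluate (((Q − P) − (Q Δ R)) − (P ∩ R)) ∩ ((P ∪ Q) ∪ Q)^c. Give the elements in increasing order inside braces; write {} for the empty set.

{}

Q − P = {2, 4, 11, 15}
Q Δ R = {1, 3, 6, 12, 13, 15}
(Q − P) − (Q Δ R) = {2, 4, 11}
P ∩ R = {3, 6, 13}
((Q − P) − (Q Δ R)) − (P ∩ R) = {2, 4, 11}
P ∪ Q = {2, 3, 4, 6, 7, 11, 13, 14, 15}
(P ∪ Q) ∪ Q = {2, 3, 4, 6, 7, 11, 13, 14, 15}
((P ∪ Q) ∪ Q)^c = {1, 5, 8, 9, 10, 12}
(((Q − P) − (Q Δ R)) − (P ∩ R)) ∩ ((P ∪ Q) ∪ Q)^c = {}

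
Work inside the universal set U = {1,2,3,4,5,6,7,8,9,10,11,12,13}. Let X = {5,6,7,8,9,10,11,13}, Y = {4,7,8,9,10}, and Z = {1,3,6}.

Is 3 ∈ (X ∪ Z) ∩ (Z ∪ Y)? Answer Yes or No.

3 ∉ X and 3 ∈ Z, so 3 ∈ X ∪ Z
3 ∈ Z and 3 ∉ Y, so 3 ∈ Z ∪ Y
3 ∈ (X ∪ Z) and 3 ∈ (Z ∪ Y), so 3 ∈ (X ∪ Z) ∩ (Z ∪ Y)

Yes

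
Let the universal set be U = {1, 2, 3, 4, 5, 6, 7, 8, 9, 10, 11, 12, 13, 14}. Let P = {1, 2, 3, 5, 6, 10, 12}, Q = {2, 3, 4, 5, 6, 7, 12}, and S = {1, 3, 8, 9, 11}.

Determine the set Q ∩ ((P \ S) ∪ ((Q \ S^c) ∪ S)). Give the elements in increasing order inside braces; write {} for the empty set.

P \ S = {2, 5, 6, 10, 12}
S^c = {2, 4, 5, 6, 7, 10, 12, 13, 14}
Q \ S^c = {3}
(Q \ S^c) ∪ S = {1, 3, 8, 9, 11}
(P \ S) ∪ ((Q \ S^c) ∪ S) = {1, 2, 3, 5, 6, 8, 9, 10, 11, 12}
Q ∩ ((P \ S) ∪ ((Q \ S^c) ∪ S)) = {2, 3, 5, 6, 12}

{2, 3, 5, 6, 12}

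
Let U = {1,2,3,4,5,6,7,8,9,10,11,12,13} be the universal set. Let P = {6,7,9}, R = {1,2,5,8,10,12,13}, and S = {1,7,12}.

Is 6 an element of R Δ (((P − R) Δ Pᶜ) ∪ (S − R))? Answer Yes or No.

6 ∈ P and 6 ∉ R, so 6 ∈ P − R
6 ∈ P, so 6 ∉ Pᶜ
6 ∈ (P − R) and 6 ∉ Pᶜ, so 6 ∈ (P − R) Δ Pᶜ
6 ∉ S and 6 ∉ R, so 6 ∉ S − R
6 ∈ ((P − R) Δ Pᶜ) and 6 ∉ (S − R), so 6 ∈ ((P − R) Δ Pᶜ) ∪ (S − R)
6 ∉ R and 6 ∈ (((P − R) Δ Pᶜ) ∪ (S − R)), so 6 ∈ R Δ (((P − R) Δ Pᶜ) ∪ (S − R))

Yes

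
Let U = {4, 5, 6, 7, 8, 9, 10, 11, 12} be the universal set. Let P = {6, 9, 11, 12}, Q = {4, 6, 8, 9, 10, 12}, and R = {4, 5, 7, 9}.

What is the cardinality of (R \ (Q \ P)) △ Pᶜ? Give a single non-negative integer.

Q \ P = {4, 8, 10}
R \ (Q \ P) = {5, 7, 9}
Pᶜ = {4, 5, 7, 8, 10}
(R \ (Q \ P)) △ Pᶜ = {4, 8, 9, 10}
|(R \ (Q \ P)) △ Pᶜ| = 4

4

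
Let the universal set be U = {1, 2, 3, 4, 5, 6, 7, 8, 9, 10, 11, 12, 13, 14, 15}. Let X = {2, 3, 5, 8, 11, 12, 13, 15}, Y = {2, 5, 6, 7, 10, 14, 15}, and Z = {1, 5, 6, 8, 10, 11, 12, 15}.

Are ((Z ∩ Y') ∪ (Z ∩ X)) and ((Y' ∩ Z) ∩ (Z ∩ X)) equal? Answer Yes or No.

No

Y' = {1, 3, 4, 8, 9, 11, 12, 13}
Z ∩ Y' = {1, 8, 11, 12}
Z ∩ X = {5, 8, 11, 12, 15}
(Z ∩ Y') ∪ (Z ∩ X) = {1, 5, 8, 11, 12, 15}
Y' ∩ Z = {1, 8, 11, 12}
(Y' ∩ Z) ∩ (Z ∩ X) = {8, 11, 12}
1 ∈ (Z ∩ Y') ∪ (Z ∩ X) but 1 ∉ (Y' ∩ Z) ∩ (Z ∩ X), so they differ.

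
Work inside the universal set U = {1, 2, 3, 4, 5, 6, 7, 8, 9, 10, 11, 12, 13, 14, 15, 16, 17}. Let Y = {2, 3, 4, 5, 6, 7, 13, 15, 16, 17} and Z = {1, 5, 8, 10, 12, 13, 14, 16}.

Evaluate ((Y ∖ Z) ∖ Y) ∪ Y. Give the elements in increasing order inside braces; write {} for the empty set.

Y ∖ Z = {2, 3, 4, 6, 7, 15, 17}
(Y ∖ Z) ∖ Y = {}
((Y ∖ Z) ∖ Y) ∪ Y = {2, 3, 4, 5, 6, 7, 13, 15, 16, 17}

{2, 3, 4, 5, 6, 7, 13, 15, 16, 17}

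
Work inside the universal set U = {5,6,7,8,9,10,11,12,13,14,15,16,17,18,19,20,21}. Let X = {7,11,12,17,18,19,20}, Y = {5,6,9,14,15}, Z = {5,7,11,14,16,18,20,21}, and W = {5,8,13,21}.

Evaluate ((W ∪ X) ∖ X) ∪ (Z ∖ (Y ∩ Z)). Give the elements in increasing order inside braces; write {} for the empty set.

{5,7,8,11,13,16,18,20,21}

W ∪ X = {5,7,8,11,12,13,17,18,19,20,21}
(W ∪ X) ∖ X = {5,8,13,21}
Y ∩ Z = {5,14}
Z ∖ (Y ∩ Z) = {7,11,16,18,20,21}
((W ∪ X) ∖ X) ∪ (Z ∖ (Y ∩ Z)) = {5,7,8,11,13,16,18,20,21}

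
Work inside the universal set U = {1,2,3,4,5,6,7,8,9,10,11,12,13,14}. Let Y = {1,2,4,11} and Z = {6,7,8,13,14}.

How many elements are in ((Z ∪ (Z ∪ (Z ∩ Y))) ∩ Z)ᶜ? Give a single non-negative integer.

Z ∩ Y = {}
Z ∪ (Z ∩ Y) = {6,7,8,13,14}
Z ∪ (Z ∪ (Z ∩ Y)) = {6,7,8,13,14}
(Z ∪ (Z ∪ (Z ∩ Y))) ∩ Z = {6,7,8,13,14}
((Z ∪ (Z ∪ (Z ∩ Y))) ∩ Z)ᶜ = {1,2,3,4,5,9,10,11,12}
|((Z ∪ (Z ∪ (Z ∩ Y))) ∩ Z)ᶜ| = 9

9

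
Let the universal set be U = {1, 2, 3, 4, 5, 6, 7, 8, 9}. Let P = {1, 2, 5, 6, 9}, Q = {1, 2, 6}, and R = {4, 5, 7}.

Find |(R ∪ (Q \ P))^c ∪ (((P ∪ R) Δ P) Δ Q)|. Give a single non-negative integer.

Q \ P = {}
R ∪ (Q \ P) = {4, 5, 7}
(R ∪ (Q \ P))^c = {1, 2, 3, 6, 8, 9}
P ∪ R = {1, 2, 4, 5, 6, 7, 9}
(P ∪ R) Δ P = {4, 7}
((P ∪ R) Δ P) Δ Q = {1, 2, 4, 6, 7}
(R ∪ (Q \ P))^c ∪ (((P ∪ R) Δ P) Δ Q) = {1, 2, 3, 4, 6, 7, 8, 9}
|(R ∪ (Q \ P))^c ∪ (((P ∪ R) Δ P) Δ Q)| = 8

8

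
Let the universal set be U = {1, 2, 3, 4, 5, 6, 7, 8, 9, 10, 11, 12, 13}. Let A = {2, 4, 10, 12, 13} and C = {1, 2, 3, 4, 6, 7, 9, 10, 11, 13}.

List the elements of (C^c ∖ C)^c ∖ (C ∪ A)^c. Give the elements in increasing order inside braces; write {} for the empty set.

{1, 2, 3, 4, 6, 7, 9, 10, 11, 13}

C^c = {5, 8, 12}
C^c ∖ C = {5, 8, 12}
(C^c ∖ C)^c = {1, 2, 3, 4, 6, 7, 9, 10, 11, 13}
C ∪ A = {1, 2, 3, 4, 6, 7, 9, 10, 11, 12, 13}
(C ∪ A)^c = {5, 8}
(C^c ∖ C)^c ∖ (C ∪ A)^c = {1, 2, 3, 4, 6, 7, 9, 10, 11, 13}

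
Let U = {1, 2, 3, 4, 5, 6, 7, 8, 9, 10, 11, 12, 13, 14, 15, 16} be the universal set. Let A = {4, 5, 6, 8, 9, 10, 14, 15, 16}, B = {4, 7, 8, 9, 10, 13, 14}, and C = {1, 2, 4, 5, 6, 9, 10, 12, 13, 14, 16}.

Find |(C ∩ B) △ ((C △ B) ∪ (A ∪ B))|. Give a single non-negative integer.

9

C ∩ B = {4, 9, 10, 13, 14}
C △ B = {1, 2, 5, 6, 7, 8, 12, 16}
A ∪ B = {4, 5, 6, 7, 8, 9, 10, 13, 14, 15, 16}
(C △ B) ∪ (A ∪ B) = {1, 2, 4, 5, 6, 7, 8, 9, 10, 12, 13, 14, 15, 16}
(C ∩ B) △ ((C △ B) ∪ (A ∪ B)) = {1, 2, 5, 6, 7, 8, 12, 15, 16}
|(C ∩ B) △ ((C △ B) ∪ (A ∪ B))| = 9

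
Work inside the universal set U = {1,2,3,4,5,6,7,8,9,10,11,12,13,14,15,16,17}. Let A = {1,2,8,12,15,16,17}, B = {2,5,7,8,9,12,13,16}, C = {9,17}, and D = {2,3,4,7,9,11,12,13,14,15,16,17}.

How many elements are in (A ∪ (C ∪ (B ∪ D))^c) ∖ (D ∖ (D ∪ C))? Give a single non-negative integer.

9

B ∪ D = {2,3,4,5,7,8,9,11,12,13,14,15,16,17}
C ∪ (B ∪ D) = {2,3,4,5,7,8,9,11,12,13,14,15,16,17}
(C ∪ (B ∪ D))^c = {1,6,10}
A ∪ (C ∪ (B ∪ D))^c = {1,2,6,8,10,12,15,16,17}
D ∪ C = {2,3,4,7,9,11,12,13,14,15,16,17}
D ∖ (D ∪ C) = {}
(A ∪ (C ∪ (B ∪ D))^c) ∖ (D ∖ (D ∪ C)) = {1,2,6,8,10,12,15,16,17}
|(A ∪ (C ∪ (B ∪ D))^c) ∖ (D ∖ (D ∪ C))| = 9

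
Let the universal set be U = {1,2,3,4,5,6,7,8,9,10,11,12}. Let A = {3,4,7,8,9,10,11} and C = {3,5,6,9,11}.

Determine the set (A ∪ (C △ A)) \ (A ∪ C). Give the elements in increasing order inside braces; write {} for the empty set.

{}

C △ A = {4,5,6,7,8,10}
A ∪ (C △ A) = {3,4,5,6,7,8,9,10,11}
A ∪ C = {3,4,5,6,7,8,9,10,11}
(A ∪ (C △ A)) \ (A ∪ C) = {}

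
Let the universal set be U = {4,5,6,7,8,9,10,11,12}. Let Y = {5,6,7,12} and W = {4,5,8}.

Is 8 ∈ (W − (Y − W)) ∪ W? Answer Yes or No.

Yes

8 ∉ Y and 8 ∈ W, so 8 ∉ Y − W
8 ∈ W and 8 ∉ (Y − W), so 8 ∈ W − (Y − W)
8 ∈ (W − (Y − W)) and 8 ∈ W, so 8 ∈ (W − (Y − W)) ∪ W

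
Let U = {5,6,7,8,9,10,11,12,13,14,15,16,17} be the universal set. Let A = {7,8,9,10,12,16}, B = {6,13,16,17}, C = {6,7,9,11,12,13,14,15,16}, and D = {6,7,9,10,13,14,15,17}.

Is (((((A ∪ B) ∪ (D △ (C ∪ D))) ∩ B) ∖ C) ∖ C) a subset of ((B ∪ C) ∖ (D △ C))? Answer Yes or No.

A ∪ B = {6,7,8,9,10,12,13,16,17}
C ∪ D = {6,7,9,10,11,12,13,14,15,16,17}
D △ (C ∪ D) = {11,12,16}
(A ∪ B) ∪ (D △ (C ∪ D)) = {6,7,8,9,10,11,12,13,16,17}
((A ∪ B) ∪ (D △ (C ∪ D))) ∩ B = {6,13,16,17}
(((A ∪ B) ∪ (D △ (C ∪ D))) ∩ B) ∖ C = {17}
((((A ∪ B) ∪ (D △ (C ∪ D))) ∩ B) ∖ C) ∖ C = {17}
B ∪ C = {6,7,9,11,12,13,14,15,16,17}
D △ C = {10,11,12,16,17}
(B ∪ C) ∖ (D △ C) = {6,7,9,13,14,15}
17 ∈ ((((A ∪ B) ∪ (D △ (C ∪ D))) ∩ B) ∖ C) ∖ C but 17 ∉ (B ∪ C) ∖ (D △ C), so the inclusion fails.

No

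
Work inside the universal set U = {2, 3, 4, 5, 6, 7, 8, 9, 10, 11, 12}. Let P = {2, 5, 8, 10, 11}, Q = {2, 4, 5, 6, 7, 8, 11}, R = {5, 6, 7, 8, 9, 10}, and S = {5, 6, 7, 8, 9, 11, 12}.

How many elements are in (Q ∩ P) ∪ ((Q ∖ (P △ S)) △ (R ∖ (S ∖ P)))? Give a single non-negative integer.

Q ∩ P = {2, 5, 8, 11}
P △ S = {2, 6, 7, 9, 10, 12}
Q ∖ (P △ S) = {4, 5, 8, 11}
S ∖ P = {6, 7, 9, 12}
R ∖ (S ∖ P) = {5, 8, 10}
(Q ∖ (P △ S)) △ (R ∖ (S ∖ P)) = {4, 10, 11}
(Q ∩ P) ∪ ((Q ∖ (P △ S)) △ (R ∖ (S ∖ P))) = {2, 4, 5, 8, 10, 11}
|(Q ∩ P) ∪ ((Q ∖ (P △ S)) △ (R ∖ (S ∖ P)))| = 6

6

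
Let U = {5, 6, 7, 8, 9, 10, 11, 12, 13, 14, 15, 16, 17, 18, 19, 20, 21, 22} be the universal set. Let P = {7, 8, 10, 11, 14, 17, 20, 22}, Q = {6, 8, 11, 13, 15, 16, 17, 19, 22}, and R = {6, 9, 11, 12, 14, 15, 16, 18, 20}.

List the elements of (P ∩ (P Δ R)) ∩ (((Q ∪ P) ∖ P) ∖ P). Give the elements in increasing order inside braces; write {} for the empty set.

{}

P Δ R = {6, 7, 8, 9, 10, 12, 15, 16, 17, 18, 22}
P ∩ (P Δ R) = {7, 8, 10, 17, 22}
Q ∪ P = {6, 7, 8, 10, 11, 13, 14, 15, 16, 17, 19, 20, 22}
(Q ∪ P) ∖ P = {6, 13, 15, 16, 19}
((Q ∪ P) ∖ P) ∖ P = {6, 13, 15, 16, 19}
(P ∩ (P Δ R)) ∩ (((Q ∪ P) ∖ P) ∖ P) = {}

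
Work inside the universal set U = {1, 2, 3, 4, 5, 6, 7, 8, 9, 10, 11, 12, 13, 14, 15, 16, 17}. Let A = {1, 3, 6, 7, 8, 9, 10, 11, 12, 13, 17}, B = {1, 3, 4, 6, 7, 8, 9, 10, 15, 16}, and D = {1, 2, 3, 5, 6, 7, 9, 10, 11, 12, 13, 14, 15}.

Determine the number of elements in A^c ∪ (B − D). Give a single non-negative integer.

7

A^c = {2, 4, 5, 14, 15, 16}
B − D = {4, 8, 16}
A^c ∪ (B − D) = {2, 4, 5, 8, 14, 15, 16}
|A^c ∪ (B − D)| = 7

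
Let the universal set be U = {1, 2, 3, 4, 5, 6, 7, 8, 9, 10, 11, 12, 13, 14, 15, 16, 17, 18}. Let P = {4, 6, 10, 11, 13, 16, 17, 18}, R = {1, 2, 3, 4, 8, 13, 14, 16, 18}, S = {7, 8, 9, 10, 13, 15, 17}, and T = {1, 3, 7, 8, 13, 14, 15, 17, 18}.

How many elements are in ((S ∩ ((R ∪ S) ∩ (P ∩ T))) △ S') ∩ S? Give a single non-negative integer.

2

R ∪ S = {1, 2, 3, 4, 7, 8, 9, 10, 13, 14, 15, 16, 17, 18}
P ∩ T = {13, 17, 18}
(R ∪ S) ∩ (P ∩ T) = {13, 17, 18}
S ∩ ((R ∪ S) ∩ (P ∩ T)) = {13, 17}
S' = {1, 2, 3, 4, 5, 6, 11, 12, 14, 16, 18}
(S ∩ ((R ∪ S) ∩ (P ∩ T))) △ S' = {1, 2, 3, 4, 5, 6, 11, 12, 13, 14, 16, 17, 18}
((S ∩ ((R ∪ S) ∩ (P ∩ T))) △ S') ∩ S = {13, 17}
|((S ∩ ((R ∪ S) ∩ (P ∩ T))) △ S') ∩ S| = 2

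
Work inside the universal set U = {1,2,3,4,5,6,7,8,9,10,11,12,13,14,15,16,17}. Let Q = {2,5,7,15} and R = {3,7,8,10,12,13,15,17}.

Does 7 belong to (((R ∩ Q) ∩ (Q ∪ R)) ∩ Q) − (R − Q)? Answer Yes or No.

7 ∈ R and 7 ∈ Q, so 7 ∈ R ∩ Q
7 ∈ Q and 7 ∈ R, so 7 ∈ Q ∪ R
7 ∈ (R ∩ Q) and 7 ∈ (Q ∪ R), so 7 ∈ (R ∩ Q) ∩ (Q ∪ R)
7 ∈ ((R ∩ Q) ∩ (Q ∪ R)) and 7 ∈ Q, so 7 ∈ ((R ∩ Q) ∩ (Q ∪ R)) ∩ Q
7 ∈ R and 7 ∈ Q, so 7 ∉ R − Q
7 ∈ (((R ∩ Q) ∩ (Q ∪ R)) ∩ Q) and 7 ∉ (R − Q), so 7 ∈ (((R ∩ Q) ∩ (Q ∪ R)) ∩ Q) − (R − Q)

Yes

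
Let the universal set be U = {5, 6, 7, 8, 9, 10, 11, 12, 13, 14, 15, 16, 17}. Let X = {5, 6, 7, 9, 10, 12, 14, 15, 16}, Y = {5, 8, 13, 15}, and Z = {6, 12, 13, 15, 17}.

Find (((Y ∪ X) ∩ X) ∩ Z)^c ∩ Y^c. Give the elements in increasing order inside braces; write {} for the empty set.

Y ∪ X = {5, 6, 7, 8, 9, 10, 12, 13, 14, 15, 16}
(Y ∪ X) ∩ X = {5, 6, 7, 9, 10, 12, 14, 15, 16}
((Y ∪ X) ∩ X) ∩ Z = {6, 12, 15}
(((Y ∪ X) ∩ X) ∩ Z)^c = {5, 7, 8, 9, 10, 11, 13, 14, 16, 17}
Y^c = {6, 7, 9, 10, 11, 12, 14, 16, 17}
(((Y ∪ X) ∩ X) ∩ Z)^c ∩ Y^c = {7, 9, 10, 11, 14, 16, 17}

{7, 9, 10, 11, 14, 16, 17}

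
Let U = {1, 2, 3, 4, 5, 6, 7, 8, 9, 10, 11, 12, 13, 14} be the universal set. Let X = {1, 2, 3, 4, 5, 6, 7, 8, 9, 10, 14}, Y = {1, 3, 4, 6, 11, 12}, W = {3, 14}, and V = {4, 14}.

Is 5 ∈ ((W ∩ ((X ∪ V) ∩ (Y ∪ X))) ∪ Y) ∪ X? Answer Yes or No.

Yes

5 ∈ X and 5 ∉ V, so 5 ∈ X ∪ V
5 ∉ Y and 5 ∈ X, so 5 ∈ Y ∪ X
5 ∈ (X ∪ V) and 5 ∈ (Y ∪ X), so 5 ∈ (X ∪ V) ∩ (Y ∪ X)
5 ∉ W and 5 ∈ ((X ∪ V) ∩ (Y ∪ X)), so 5 ∉ W ∩ ((X ∪ V) ∩ (Y ∪ X))
5 ∉ (W ∩ ((X ∪ V) ∩ (Y ∪ X))) and 5 ∉ Y, so 5 ∉ (W ∩ ((X ∪ V) ∩ (Y ∪ X))) ∪ Y
5 ∉ ((W ∩ ((X ∪ V) ∩ (Y ∪ X))) ∪ Y) and 5 ∈ X, so 5 ∈ ((W ∩ ((X ∪ V) ∩ (Y ∪ X))) ∪ Y) ∪ X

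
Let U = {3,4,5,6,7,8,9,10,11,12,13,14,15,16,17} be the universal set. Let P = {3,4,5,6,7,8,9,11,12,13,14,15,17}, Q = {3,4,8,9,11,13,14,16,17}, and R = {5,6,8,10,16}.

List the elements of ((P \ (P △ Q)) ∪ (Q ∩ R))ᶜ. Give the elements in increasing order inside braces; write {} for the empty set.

P △ Q = {5,6,7,12,15,16}
P \ (P △ Q) = {3,4,8,9,11,13,14,17}
Q ∩ R = {8,16}
(P \ (P △ Q)) ∪ (Q ∩ R) = {3,4,8,9,11,13,14,16,17}
((P \ (P △ Q)) ∪ (Q ∩ R))ᶜ = {5,6,7,10,12,15}

{5,6,7,10,12,15}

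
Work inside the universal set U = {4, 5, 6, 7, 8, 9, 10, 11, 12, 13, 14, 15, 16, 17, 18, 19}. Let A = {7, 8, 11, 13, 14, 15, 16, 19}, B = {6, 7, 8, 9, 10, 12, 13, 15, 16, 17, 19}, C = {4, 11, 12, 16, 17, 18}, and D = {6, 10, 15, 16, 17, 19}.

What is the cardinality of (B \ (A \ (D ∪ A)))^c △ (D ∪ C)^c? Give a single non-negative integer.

D ∪ A = {6, 7, 8, 10, 11, 13, 14, 15, 16, 17, 19}
A \ (D ∪ A) = {}
B \ (A \ (D ∪ A)) = {6, 7, 8, 9, 10, 12, 13, 15, 16, 17, 19}
(B \ (A \ (D ∪ A)))^c = {4, 5, 11, 14, 18}
D ∪ C = {4, 6, 10, 11, 12, 15, 16, 17, 18, 19}
(D ∪ C)^c = {5, 7, 8, 9, 13, 14}
(B \ (A \ (D ∪ A)))^c △ (D ∪ C)^c = {4, 7, 8, 9, 11, 13, 18}
|(B \ (A \ (D ∪ A)))^c △ (D ∪ C)^c| = 7

7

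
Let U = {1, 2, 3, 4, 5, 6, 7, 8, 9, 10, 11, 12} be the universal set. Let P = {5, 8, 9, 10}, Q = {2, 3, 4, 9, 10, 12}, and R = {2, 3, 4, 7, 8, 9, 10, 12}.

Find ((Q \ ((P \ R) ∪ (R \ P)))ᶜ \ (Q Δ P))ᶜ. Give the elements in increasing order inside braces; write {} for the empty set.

P \ R = {5}
R \ P = {2, 3, 4, 7, 12}
(P \ R) ∪ (R \ P) = {2, 3, 4, 5, 7, 12}
Q \ ((P \ R) ∪ (R \ P)) = {9, 10}
(Q \ ((P \ R) ∪ (R \ P)))ᶜ = {1, 2, 3, 4, 5, 6, 7, 8, 11, 12}
Q Δ P = {2, 3, 4, 5, 8, 12}
(Q \ ((P \ R) ∪ (R \ P)))ᶜ \ (Q Δ P) = {1, 6, 7, 11}
((Q \ ((P \ R) ∪ (R \ P)))ᶜ \ (Q Δ P))ᶜ = {2, 3, 4, 5, 8, 9, 10, 12}

{2, 3, 4, 5, 8, 9, 10, 12}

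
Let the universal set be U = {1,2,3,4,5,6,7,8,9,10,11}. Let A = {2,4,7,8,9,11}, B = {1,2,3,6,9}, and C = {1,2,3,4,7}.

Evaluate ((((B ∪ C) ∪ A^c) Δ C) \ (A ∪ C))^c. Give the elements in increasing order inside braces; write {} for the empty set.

B ∪ C = {1,2,3,4,6,7,9}
A^c = {1,3,5,6,10}
(B ∪ C) ∪ A^c = {1,2,3,4,5,6,7,9,10}
((B ∪ C) ∪ A^c) Δ C = {5,6,9,10}
A ∪ C = {1,2,3,4,7,8,9,11}
(((B ∪ C) ∪ A^c) Δ C) \ (A ∪ C) = {5,6,10}
((((B ∪ C) ∪ A^c) Δ C) \ (A ∪ C))^c = {1,2,3,4,7,8,9,11}

{1,2,3,4,7,8,9,11}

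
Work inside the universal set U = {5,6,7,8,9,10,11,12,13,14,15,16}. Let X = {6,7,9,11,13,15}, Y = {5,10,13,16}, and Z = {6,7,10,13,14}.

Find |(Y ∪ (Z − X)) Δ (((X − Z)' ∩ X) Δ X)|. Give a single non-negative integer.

Z − X = {10,14}
Y ∪ (Z − X) = {5,10,13,14,16}
X − Z = {9,11,15}
(X − Z)' = {5,6,7,8,10,12,13,14,16}
(X − Z)' ∩ X = {6,7,13}
((X − Z)' ∩ X) Δ X = {9,11,15}
(Y ∪ (Z − X)) Δ (((X − Z)' ∩ X) Δ X) = {5,9,10,11,13,14,15,16}
|(Y ∪ (Z − X)) Δ (((X − Z)' ∩ X) Δ X)| = 8

8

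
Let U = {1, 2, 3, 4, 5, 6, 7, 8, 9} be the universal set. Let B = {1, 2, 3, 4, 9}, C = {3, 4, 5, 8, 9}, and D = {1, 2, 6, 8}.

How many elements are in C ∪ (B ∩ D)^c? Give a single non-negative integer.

B ∩ D = {1, 2}
(B ∩ D)^c = {3, 4, 5, 6, 7, 8, 9}
C ∪ (B ∩ D)^c = {3, 4, 5, 6, 7, 8, 9}
|C ∪ (B ∩ D)^c| = 7

7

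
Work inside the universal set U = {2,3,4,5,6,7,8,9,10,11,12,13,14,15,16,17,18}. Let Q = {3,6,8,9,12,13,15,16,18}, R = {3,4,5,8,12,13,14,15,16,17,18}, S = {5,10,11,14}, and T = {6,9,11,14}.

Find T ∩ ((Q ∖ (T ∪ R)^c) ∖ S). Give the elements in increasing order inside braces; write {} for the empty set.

T ∪ R = {3,4,5,6,8,9,11,12,13,14,15,16,17,18}
(T ∪ R)^c = {2,7,10}
Q ∖ (T ∪ R)^c = {3,6,8,9,12,13,15,16,18}
(Q ∖ (T ∪ R)^c) ∖ S = {3,6,8,9,12,13,15,16,18}
T ∩ ((Q ∖ (T ∪ R)^c) ∖ S) = {6,9}

{6,9}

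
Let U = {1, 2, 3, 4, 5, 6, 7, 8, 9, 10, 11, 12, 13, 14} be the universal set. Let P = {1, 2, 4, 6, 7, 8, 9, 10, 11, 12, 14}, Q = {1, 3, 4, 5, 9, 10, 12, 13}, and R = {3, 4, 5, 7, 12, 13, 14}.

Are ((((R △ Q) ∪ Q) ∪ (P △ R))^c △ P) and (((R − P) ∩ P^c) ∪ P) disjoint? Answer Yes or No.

R △ Q = {1, 7, 9, 10, 14}
(R △ Q) ∪ Q = {1, 3, 4, 5, 7, 9, 10, 12, 13, 14}
P △ R = {1, 2, 3, 5, 6, 8, 9, 10, 11, 13}
((R △ Q) ∪ Q) ∪ (P △ R) = {1, 2, 3, 4, 5, 6, 7, 8, 9, 10, 11, 12, 13, 14}
(((R △ Q) ∪ Q) ∪ (P △ R))^c = {}
(((R △ Q) ∪ Q) ∪ (P △ R))^c △ P = {1, 2, 4, 6, 7, 8, 9, 10, 11, 12, 14}
R − P = {3, 5, 13}
P^c = {3, 5, 13}
(R − P) ∩ P^c = {3, 5, 13}
((R − P) ∩ P^c) ∪ P = {1, 2, 3, 4, 5, 6, 7, 8, 9, 10, 11, 12, 13, 14}
1 lies in both, so they are not disjoint.

No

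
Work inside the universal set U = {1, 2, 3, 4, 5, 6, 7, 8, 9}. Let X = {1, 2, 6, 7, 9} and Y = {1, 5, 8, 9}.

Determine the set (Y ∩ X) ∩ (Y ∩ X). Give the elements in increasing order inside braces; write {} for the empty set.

Y ∩ X = {1, 9}
(Y ∩ X) ∩ (Y ∩ X) = {1, 9}

{1, 9}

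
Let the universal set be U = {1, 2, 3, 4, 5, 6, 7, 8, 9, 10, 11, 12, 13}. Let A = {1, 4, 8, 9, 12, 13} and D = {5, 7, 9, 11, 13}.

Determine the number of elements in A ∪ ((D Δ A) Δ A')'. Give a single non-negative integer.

9

D Δ A = {1, 4, 5, 7, 8, 11, 12}
A' = {2, 3, 5, 6, 7, 10, 11}
(D Δ A) Δ A' = {1, 2, 3, 4, 6, 8, 10, 12}
((D Δ A) Δ A')' = {5, 7, 9, 11, 13}
A ∪ ((D Δ A) Δ A')' = {1, 4, 5, 7, 8, 9, 11, 12, 13}
|A ∪ ((D Δ A) Δ A')'| = 9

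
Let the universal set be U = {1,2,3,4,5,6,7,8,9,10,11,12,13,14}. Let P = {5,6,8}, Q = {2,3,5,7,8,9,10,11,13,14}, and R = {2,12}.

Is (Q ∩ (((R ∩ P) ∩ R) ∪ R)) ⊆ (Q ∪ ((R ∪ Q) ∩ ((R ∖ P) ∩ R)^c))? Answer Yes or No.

R ∩ P = {}
(R ∩ P) ∩ R = {}
((R ∩ P) ∩ R) ∪ R = {2,12}
Q ∩ (((R ∩ P) ∩ R) ∪ R) = {2}
R ∪ Q = {2,3,5,7,8,9,10,11,12,13,14}
R ∖ P = {2,12}
(R ∖ P) ∩ R = {2,12}
((R ∖ P) ∩ R)^c = {1,3,4,5,6,7,8,9,10,11,13,14}
(R ∪ Q) ∩ ((R ∖ P) ∩ R)^c = {3,5,7,8,9,10,11,13,14}
Q ∪ ((R ∪ Q) ∩ ((R ∖ P) ∩ R)^c) = {2,3,5,7,8,9,10,11,13,14}
Every element of {2} is in {2,3,5,7,8,9,10,11,13,14}, so Q ∩ (((R ∩ P) ∩ R) ∪ R) ⊆ Q ∪ ((R ∪ Q) ∩ ((R ∖ P) ∩ R)^c).

Yes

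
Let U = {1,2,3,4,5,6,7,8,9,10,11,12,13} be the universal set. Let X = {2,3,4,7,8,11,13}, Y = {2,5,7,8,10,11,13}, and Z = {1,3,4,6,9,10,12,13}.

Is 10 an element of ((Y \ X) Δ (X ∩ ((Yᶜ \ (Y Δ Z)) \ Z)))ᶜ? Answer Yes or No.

No

10 ∈ Y and 10 ∉ X, so 10 ∈ Y \ X
10 ∈ Y, so 10 ∉ Yᶜ
10 ∈ Y and 10 ∈ Z, so 10 ∉ Y Δ Z
10 ∉ Yᶜ and 10 ∉ (Y Δ Z), so 10 ∉ Yᶜ \ (Y Δ Z)
10 ∉ (Yᶜ \ (Y Δ Z)) and 10 ∈ Z, so 10 ∉ (Yᶜ \ (Y Δ Z)) \ Z
10 ∉ X and 10 ∉ ((Yᶜ \ (Y Δ Z)) \ Z), so 10 ∉ X ∩ ((Yᶜ \ (Y Δ Z)) \ Z)
10 ∈ (Y \ X) and 10 ∉ (X ∩ ((Yᶜ \ (Y Δ Z)) \ Z)), so 10 ∈ (Y \ X) Δ (X ∩ ((Yᶜ \ (Y Δ Z)) \ Z))
10 ∉ ((Y \ X) Δ (X ∩ ((Yᶜ \ (Y Δ Z)) \ Z)))ᶜ since 10 ∈ ((Y \ X) Δ (X ∩ ((Yᶜ \ (Y Δ Z)) \ Z)))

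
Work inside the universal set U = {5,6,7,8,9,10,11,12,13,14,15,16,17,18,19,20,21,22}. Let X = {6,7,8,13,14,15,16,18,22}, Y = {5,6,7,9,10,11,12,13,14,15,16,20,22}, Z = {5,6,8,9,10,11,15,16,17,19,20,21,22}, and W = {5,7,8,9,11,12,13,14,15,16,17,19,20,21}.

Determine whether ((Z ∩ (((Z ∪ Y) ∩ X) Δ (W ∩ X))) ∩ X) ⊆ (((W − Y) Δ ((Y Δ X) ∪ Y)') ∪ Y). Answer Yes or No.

Yes

Z ∪ Y = {5,6,7,8,9,10,11,12,13,14,15,16,17,19,20,21,22}
(Z ∪ Y) ∩ X = {6,7,8,13,14,15,16,22}
W ∩ X = {7,8,13,14,15,16}
((Z ∪ Y) ∩ X) Δ (W ∩ X) = {6,22}
Z ∩ (((Z ∪ Y) ∩ X) Δ (W ∩ X)) = {6,22}
(Z ∩ (((Z ∪ Y) ∩ X) Δ (W ∩ X))) ∩ X = {6,22}
W − Y = {8,17,19,21}
Y Δ X = {5,8,9,10,11,12,18,20}
(Y Δ X) ∪ Y = {5,6,7,8,9,10,11,12,13,14,15,16,18,20,22}
((Y Δ X) ∪ Y)' = {17,19,21}
(W − Y) Δ ((Y Δ X) ∪ Y)' = {8}
((W − Y) Δ ((Y Δ X) ∪ Y)') ∪ Y = {5,6,7,8,9,10,11,12,13,14,15,16,20,22}
Every element of {6,22} is in {5,6,7,8,9,10,11,12,13,14,15,16,20,22}, so (Z ∩ (((Z ∪ Y) ∩ X) Δ (W ∩ X))) ∩ X ⊆ ((W − Y) Δ ((Y Δ X) ∪ Y)') ∪ Y.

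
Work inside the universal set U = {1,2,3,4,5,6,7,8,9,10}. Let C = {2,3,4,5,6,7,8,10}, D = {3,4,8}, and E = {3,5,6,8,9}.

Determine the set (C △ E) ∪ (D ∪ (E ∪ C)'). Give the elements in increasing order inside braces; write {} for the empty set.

{1,2,3,4,7,8,9,10}

C △ E = {2,4,7,9,10}
E ∪ C = {2,3,4,5,6,7,8,9,10}
(E ∪ C)' = {1}
D ∪ (E ∪ C)' = {1,3,4,8}
(C △ E) ∪ (D ∪ (E ∪ C)') = {1,2,3,4,7,8,9,10}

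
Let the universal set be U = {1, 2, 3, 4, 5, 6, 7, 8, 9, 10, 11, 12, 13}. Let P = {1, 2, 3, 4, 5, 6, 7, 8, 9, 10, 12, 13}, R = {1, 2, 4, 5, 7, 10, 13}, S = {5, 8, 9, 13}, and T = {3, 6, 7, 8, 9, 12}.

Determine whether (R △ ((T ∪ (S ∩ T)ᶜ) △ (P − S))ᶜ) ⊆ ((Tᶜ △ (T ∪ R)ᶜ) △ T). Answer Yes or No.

Yes

S ∩ T = {8, 9}
(S ∩ T)ᶜ = {1, 2, 3, 4, 5, 6, 7, 10, 11, 12, 13}
T ∪ (S ∩ T)ᶜ = {1, 2, 3, 4, 5, 6, 7, 8, 9, 10, 11, 12, 13}
P − S = {1, 2, 3, 4, 6, 7, 10, 12}
(T ∪ (S ∩ T)ᶜ) △ (P − S) = {5, 8, 9, 11, 13}
((T ∪ (S ∩ T)ᶜ) △ (P − S))ᶜ = {1, 2, 3, 4, 6, 7, 10, 12}
R △ ((T ∪ (S ∩ T)ᶜ) △ (P − S))ᶜ = {3, 5, 6, 12, 13}
Tᶜ = {1, 2, 4, 5, 10, 11, 13}
T ∪ R = {1, 2, 3, 4, 5, 6, 7, 8, 9, 10, 12, 13}
(T ∪ R)ᶜ = {11}
Tᶜ △ (T ∪ R)ᶜ = {1, 2, 4, 5, 10, 13}
(Tᶜ △ (T ∪ R)ᶜ) △ T = {1, 2, 3, 4, 5, 6, 7, 8, 9, 10, 12, 13}
Every element of {3, 5, 6, 12, 13} is in {1, 2, 3, 4, 5, 6, 7, 8, 9, 10, 12, 13}, so R △ ((T ∪ (S ∩ T)ᶜ) △ (P − S))ᶜ ⊆ (Tᶜ △ (T ∪ R)ᶜ) △ T.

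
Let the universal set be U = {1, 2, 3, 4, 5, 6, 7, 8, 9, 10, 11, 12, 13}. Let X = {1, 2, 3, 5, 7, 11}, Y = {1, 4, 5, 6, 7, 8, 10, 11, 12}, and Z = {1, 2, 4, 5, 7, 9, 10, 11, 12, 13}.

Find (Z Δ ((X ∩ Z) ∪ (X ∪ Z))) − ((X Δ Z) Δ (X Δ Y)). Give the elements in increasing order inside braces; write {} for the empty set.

X ∩ Z = {1, 2, 5, 7, 11}
X ∪ Z = {1, 2, 3, 4, 5, 7, 9, 10, 11, 12, 13}
(X ∩ Z) ∪ (X ∪ Z) = {1, 2, 3, 4, 5, 7, 9, 10, 11, 12, 13}
Z Δ ((X ∩ Z) ∪ (X ∪ Z)) = {3}
X Δ Z = {3, 4, 9, 10, 12, 13}
X Δ Y = {2, 3, 4, 6, 8, 10, 12}
(X Δ Z) Δ (X Δ Y) = {2, 6, 8, 9, 13}
(Z Δ ((X ∩ Z) ∪ (X ∪ Z))) − ((X Δ Z) Δ (X Δ Y)) = {3}

{3}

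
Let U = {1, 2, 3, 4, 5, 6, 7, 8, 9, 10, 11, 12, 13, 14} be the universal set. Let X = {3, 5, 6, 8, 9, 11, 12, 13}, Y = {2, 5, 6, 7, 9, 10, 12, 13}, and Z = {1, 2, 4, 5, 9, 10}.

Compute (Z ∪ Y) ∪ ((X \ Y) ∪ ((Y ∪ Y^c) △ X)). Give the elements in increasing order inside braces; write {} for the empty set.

{1, 2, 3, 4, 5, 6, 7, 8, 9, 10, 11, 12, 13, 14}

Z ∪ Y = {1, 2, 4, 5, 6, 7, 9, 10, 12, 13}
X \ Y = {3, 8, 11}
Y^c = {1, 3, 4, 8, 11, 14}
Y ∪ Y^c = {1, 2, 3, 4, 5, 6, 7, 8, 9, 10, 11, 12, 13, 14}
(Y ∪ Y^c) △ X = {1, 2, 4, 7, 10, 14}
(X \ Y) ∪ ((Y ∪ Y^c) △ X) = {1, 2, 3, 4, 7, 8, 10, 11, 14}
(Z ∪ Y) ∪ ((X \ Y) ∪ ((Y ∪ Y^c) △ X)) = {1, 2, 3, 4, 5, 6, 7, 8, 9, 10, 11, 12, 13, 14}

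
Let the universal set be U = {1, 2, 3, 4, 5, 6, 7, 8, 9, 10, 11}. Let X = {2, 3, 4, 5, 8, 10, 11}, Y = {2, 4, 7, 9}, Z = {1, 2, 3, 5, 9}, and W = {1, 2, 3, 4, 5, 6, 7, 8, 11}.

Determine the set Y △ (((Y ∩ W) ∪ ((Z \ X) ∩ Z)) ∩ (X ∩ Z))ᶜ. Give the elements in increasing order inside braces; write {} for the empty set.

{1, 2, 3, 5, 6, 8, 10, 11}

Y ∩ W = {2, 4, 7}
Z \ X = {1, 9}
(Z \ X) ∩ Z = {1, 9}
(Y ∩ W) ∪ ((Z \ X) ∩ Z) = {1, 2, 4, 7, 9}
X ∩ Z = {2, 3, 5}
((Y ∩ W) ∪ ((Z \ X) ∩ Z)) ∩ (X ∩ Z) = {2}
(((Y ∩ W) ∪ ((Z \ X) ∩ Z)) ∩ (X ∩ Z))ᶜ = {1, 3, 4, 5, 6, 7, 8, 9, 10, 11}
Y △ (((Y ∩ W) ∪ ((Z \ X) ∩ Z)) ∩ (X ∩ Z))ᶜ = {1, 2, 3, 5, 6, 8, 10, 11}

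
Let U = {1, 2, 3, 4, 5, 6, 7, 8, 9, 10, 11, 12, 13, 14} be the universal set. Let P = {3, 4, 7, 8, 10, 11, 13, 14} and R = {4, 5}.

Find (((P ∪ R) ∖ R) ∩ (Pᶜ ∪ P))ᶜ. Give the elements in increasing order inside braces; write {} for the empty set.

P ∪ R = {3, 4, 5, 7, 8, 10, 11, 13, 14}
(P ∪ R) ∖ R = {3, 7, 8, 10, 11, 13, 14}
Pᶜ = {1, 2, 5, 6, 9, 12}
Pᶜ ∪ P = {1, 2, 3, 4, 5, 6, 7, 8, 9, 10, 11, 12, 13, 14}
((P ∪ R) ∖ R) ∩ (Pᶜ ∪ P) = {3, 7, 8, 10, 11, 13, 14}
(((P ∪ R) ∖ R) ∩ (Pᶜ ∪ P))ᶜ = {1, 2, 4, 5, 6, 9, 12}

{1, 2, 4, 5, 6, 9, 12}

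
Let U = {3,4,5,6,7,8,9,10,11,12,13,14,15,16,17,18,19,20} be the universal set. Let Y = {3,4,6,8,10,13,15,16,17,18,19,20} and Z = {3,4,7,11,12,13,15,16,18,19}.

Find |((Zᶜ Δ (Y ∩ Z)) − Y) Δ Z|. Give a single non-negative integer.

Zᶜ = {5,6,8,9,10,14,17,20}
Y ∩ Z = {3,4,13,15,16,18,19}
Zᶜ Δ (Y ∩ Z) = {3,4,5,6,8,9,10,13,14,15,16,17,18,19,20}
(Zᶜ Δ (Y ∩ Z)) − Y = {5,9,14}
((Zᶜ Δ (Y ∩ Z)) − Y) Δ Z = {3,4,5,7,9,11,12,13,14,15,16,18,19}
|((Zᶜ Δ (Y ∩ Z)) − Y) Δ Z| = 13

13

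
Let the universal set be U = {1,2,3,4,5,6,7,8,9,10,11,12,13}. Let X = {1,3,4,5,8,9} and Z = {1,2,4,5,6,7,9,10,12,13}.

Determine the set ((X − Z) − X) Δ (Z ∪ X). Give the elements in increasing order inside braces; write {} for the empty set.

{1,2,3,4,5,6,7,8,9,10,12,13}

X − Z = {3,8}
(X − Z) − X = {}
Z ∪ X = {1,2,3,4,5,6,7,8,9,10,12,13}
((X − Z) − X) Δ (Z ∪ X) = {1,2,3,4,5,6,7,8,9,10,12,13}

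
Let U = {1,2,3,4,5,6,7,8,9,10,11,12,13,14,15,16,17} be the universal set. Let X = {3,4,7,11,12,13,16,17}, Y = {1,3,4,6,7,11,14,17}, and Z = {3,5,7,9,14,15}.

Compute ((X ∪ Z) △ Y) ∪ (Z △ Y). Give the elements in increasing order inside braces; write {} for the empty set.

{1,4,5,6,9,11,12,13,15,16,17}

X ∪ Z = {3,4,5,7,9,11,12,13,14,15,16,17}
(X ∪ Z) △ Y = {1,5,6,9,12,13,15,16}
Z △ Y = {1,4,5,6,9,11,15,17}
((X ∪ Z) △ Y) ∪ (Z △ Y) = {1,4,5,6,9,11,12,13,15,16,17}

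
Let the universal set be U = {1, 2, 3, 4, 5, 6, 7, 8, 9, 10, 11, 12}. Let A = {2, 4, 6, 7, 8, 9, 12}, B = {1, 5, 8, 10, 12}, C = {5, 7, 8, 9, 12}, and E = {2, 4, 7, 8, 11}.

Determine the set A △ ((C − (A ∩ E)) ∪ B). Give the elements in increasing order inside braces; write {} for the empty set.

A ∩ E = {2, 4, 7, 8}
C − (A ∩ E) = {5, 9, 12}
(C − (A ∩ E)) ∪ B = {1, 5, 8, 9, 10, 12}
A △ ((C − (A ∩ E)) ∪ B) = {1, 2, 4, 5, 6, 7, 10}

{1, 2, 4, 5, 6, 7, 10}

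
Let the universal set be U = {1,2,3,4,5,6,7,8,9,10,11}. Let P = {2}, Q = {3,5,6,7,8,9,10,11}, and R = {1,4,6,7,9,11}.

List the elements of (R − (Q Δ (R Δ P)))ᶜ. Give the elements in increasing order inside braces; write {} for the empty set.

{1,2,3,4,5,8,10}

R Δ P = {1,2,4,6,7,9,11}
Q Δ (R Δ P) = {1,2,3,4,5,8,10}
R − (Q Δ (R Δ P)) = {6,7,9,11}
(R − (Q Δ (R Δ P)))ᶜ = {1,2,3,4,5,8,10}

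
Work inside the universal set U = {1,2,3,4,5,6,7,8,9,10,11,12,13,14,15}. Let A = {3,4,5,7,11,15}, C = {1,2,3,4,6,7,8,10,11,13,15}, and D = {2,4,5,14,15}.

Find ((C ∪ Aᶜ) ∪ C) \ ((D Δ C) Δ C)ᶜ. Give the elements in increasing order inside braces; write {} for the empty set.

{2,4,14,15}

Aᶜ = {1,2,6,8,9,10,12,13,14}
C ∪ Aᶜ = {1,2,3,4,6,7,8,9,10,11,12,13,14,15}
(C ∪ Aᶜ) ∪ C = {1,2,3,4,6,7,8,9,10,11,12,13,14,15}
D Δ C = {1,3,5,6,7,8,10,11,13,14}
(D Δ C) Δ C = {2,4,5,14,15}
((D Δ C) Δ C)ᶜ = {1,3,6,7,8,9,10,11,12,13}
((C ∪ Aᶜ) ∪ C) \ ((D Δ C) Δ C)ᶜ = {2,4,14,15}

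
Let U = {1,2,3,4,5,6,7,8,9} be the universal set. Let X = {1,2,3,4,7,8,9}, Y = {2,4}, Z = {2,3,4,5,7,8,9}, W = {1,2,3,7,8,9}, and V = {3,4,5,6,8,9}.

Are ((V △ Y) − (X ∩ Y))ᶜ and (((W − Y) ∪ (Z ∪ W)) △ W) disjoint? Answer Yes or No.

No

V △ Y = {2,3,5,6,8,9}
X ∩ Y = {2,4}
(V △ Y) − (X ∩ Y) = {3,5,6,8,9}
((V △ Y) − (X ∩ Y))ᶜ = {1,2,4,7}
W − Y = {1,3,7,8,9}
Z ∪ W = {1,2,3,4,5,7,8,9}
(W − Y) ∪ (Z ∪ W) = {1,2,3,4,5,7,8,9}
((W − Y) ∪ (Z ∪ W)) △ W = {4,5}
4 lies in both, so they are not disjoint.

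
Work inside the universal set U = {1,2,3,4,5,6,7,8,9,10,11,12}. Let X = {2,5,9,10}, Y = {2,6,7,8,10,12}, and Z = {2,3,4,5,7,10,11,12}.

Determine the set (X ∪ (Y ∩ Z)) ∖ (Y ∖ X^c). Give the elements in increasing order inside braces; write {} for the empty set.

{5,7,9,12}

Y ∩ Z = {2,7,10,12}
X ∪ (Y ∩ Z) = {2,5,7,9,10,12}
X^c = {1,3,4,6,7,8,11,12}
Y ∖ X^c = {2,10}
(X ∪ (Y ∩ Z)) ∖ (Y ∖ X^c) = {5,7,9,12}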